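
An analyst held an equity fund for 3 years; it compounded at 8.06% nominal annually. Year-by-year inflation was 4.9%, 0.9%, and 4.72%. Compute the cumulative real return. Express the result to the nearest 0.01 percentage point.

13.84%

Cumulative inflation factor: 1.049 × 1.009 × 1.0472 ≈ 1.10840.
Nominal growth factor: 1.26181. Real growth factor = 1.26181 / 1.10840 ≈ 1.13841.
Total real return ≈ 13.8410%.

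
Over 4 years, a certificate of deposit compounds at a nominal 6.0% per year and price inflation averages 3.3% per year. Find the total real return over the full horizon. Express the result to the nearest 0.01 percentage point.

The annual real rate is (1+6.0%)/(1+3.3%) − 1 = 2.6137%.
Compounded over 4 years: (1 + 0.026137)^4 − 1 ≈ 0.10872.

10.87%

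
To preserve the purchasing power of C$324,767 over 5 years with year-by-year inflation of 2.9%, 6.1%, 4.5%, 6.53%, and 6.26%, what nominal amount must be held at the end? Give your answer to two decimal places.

C$419,431.15

Cumulative price-level factor: 1.029 × 1.061 × 1.045 × 1.0653 × 1.0626 ≈ 1.2914832791.
The nominal amount required is C$324,767 scaled up by that factor.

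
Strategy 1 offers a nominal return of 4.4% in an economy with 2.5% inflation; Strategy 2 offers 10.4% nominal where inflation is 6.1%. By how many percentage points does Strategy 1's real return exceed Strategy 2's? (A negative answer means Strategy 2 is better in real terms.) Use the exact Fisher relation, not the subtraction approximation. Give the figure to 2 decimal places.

Strategy 1 real return: 1.044/1.025 − 1 = 1.854%.
Strategy 2 real return: 1.104/1.061 − 1 = 4.053%.
Difference: 1.854 − 4.053 = -2.199 pp.

-2.20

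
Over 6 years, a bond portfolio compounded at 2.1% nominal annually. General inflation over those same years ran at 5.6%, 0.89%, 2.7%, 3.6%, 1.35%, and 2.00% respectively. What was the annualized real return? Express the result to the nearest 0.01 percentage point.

-0.56%

Cumulative inflation factor: 1.056 × 1.0089 × 1.027 × 1.036 × 1.0135 × 1.0200 ≈ 1.17183.
Nominal growth factor: 1.13280. Real growth factor = 1.13280 / 1.17183 ≈ 0.96669.
Annualized: 0.96669^(1/6) − 1 ≈ -0.00563.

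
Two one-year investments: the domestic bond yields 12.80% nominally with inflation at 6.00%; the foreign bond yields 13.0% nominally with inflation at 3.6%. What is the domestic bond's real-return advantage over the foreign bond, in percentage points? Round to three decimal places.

The domestic bond real return: 1.1280/1.0600 − 1 = 6.4151%.
The foreign bond real return: 1.130/1.036 − 1 = 9.0734%.
Difference: 6.4151 − 9.0734 = -2.6583 pp.

-2.658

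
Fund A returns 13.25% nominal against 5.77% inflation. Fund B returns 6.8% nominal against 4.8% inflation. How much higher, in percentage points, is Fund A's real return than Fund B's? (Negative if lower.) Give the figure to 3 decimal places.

Fund A real return: 1.1325/1.0577 − 1 = 7.0719%.
Fund B real return: 1.068/1.048 − 1 = 1.9084%.
Difference: 7.0719 − 1.9084 = 5.1635 pp.

5.164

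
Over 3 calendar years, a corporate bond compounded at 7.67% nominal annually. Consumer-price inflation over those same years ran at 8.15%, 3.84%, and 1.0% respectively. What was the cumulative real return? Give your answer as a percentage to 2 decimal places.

10.05%

Cumulative inflation factor: 1.0815 × 1.0384 × 1.010 ≈ 1.13426.
Nominal growth factor: 1.24820. Real growth factor = 1.24820 / 1.13426 ≈ 1.10045.
Total real return ≈ 10.0453%.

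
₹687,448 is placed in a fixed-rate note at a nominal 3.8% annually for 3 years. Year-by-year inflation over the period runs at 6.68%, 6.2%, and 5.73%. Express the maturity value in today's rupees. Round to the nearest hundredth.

₹641,839.08

Nominal value at maturity: ₹687,448 × (1 + 3.8%)^3 ≈ ₹768,832.82.
Price-level factor over 3 years: 1.0668 × 1.062 × 1.0573 ≈ 1.1978591537.
The maturity value deflated by that factor is the answer in today's purchasing power.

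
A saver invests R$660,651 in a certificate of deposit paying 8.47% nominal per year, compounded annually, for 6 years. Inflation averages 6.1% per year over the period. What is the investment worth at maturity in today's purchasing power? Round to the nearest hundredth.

Nominal value at maturity: R$660,651 × (1 + 8.47%)^6 ≈ R$1,076,043.77.
Price-level factor over 6 years: (1 + 6.1%)^6 ≈ 1.4265674267.
Dividing the nominal maturity value by the price-level factor gives the value in today's money.

R$754,288.76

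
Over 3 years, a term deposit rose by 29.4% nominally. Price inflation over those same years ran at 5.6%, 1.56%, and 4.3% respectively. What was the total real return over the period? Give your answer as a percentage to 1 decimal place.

Cumulative inflation factor: 1.056 × 1.0156 × 1.043 ≈ 1.11859.
Nominal growth factor: 1.29400. Real growth factor = 1.29400 / 1.11859 ≈ 1.15681.
Total real return ≈ 15.6814%.

15.7%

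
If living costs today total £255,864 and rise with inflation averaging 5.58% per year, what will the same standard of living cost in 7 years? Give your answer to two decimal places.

Cumulative price-level factor: (1+5.58%)^7 ≈ 1.4624182686.
The nominal amount required is £255,864 scaled up by that factor.

£374,180.19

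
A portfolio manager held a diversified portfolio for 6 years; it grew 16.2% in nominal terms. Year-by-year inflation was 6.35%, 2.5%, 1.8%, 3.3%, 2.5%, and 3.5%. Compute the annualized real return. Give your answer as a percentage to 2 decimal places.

Cumulative inflation factor: 1.0635 × 1.025 × 1.018 × 1.033 × 1.025 × 1.035 ≈ 1.21611.
Nominal growth factor: 1.16200. Real growth factor = 1.16200 / 1.21611 ≈ 0.95550.
Annualized: 0.95550^(1/6) − 1 ≈ -0.00756.

-0.76%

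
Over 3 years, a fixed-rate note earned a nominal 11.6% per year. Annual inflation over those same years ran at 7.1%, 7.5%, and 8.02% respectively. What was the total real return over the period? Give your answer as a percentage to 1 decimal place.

11.8%

Cumulative inflation factor: 1.071 × 1.075 × 1.0802 ≈ 1.24366.
Nominal growth factor: 1.38993. Real growth factor = 1.38993 / 1.24366 ≈ 1.11761.
Total real return ≈ 11.7611%.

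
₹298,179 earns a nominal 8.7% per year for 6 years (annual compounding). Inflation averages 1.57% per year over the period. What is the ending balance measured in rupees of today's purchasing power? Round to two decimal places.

₹447,983.07

Nominal value at maturity: ₹298,179 × (1 + 8.7%)^6 ≈ ₹491,874.51.
Price-level factor over 6 years: (1 + 1.57%)^6 ≈ 1.0979756650.
Dividing the nominal maturity value by the price-level factor gives the value in today's money.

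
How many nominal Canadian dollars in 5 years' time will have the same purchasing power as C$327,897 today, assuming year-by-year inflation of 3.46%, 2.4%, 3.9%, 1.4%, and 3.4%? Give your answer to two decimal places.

Cumulative price-level factor: 1.0346 × 1.024 × 1.039 × 1.014 × 1.034 ≈ 1.1541080546.
Multiplying C$327,897 by the price-level factor gives the future nominal sum.

C$378,428.57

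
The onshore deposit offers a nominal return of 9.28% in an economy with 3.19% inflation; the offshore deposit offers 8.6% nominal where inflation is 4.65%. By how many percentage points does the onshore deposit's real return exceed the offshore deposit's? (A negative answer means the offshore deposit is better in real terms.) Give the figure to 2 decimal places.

The onshore deposit real return: 1.0928/1.0319 − 1 = 5.902%.
The offshore deposit real return: 1.086/1.0465 − 1 = 3.774%.
Difference: 5.902 − 3.774 = 2.128 pp.

2.13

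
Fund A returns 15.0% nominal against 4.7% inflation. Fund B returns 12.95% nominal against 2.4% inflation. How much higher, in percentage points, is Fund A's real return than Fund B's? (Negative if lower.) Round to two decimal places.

Fund A real return: 1.150/1.047 − 1 = 9.838%.
Fund B real return: 1.1295/1.024 − 1 = 10.303%.
Difference: 9.838 − 10.303 = -0.465 pp.

-0.47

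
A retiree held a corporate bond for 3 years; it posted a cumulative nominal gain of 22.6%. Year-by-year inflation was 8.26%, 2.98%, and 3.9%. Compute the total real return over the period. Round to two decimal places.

5.84%

Cumulative inflation factor: 1.0826 × 1.0298 × 1.039 ≈ 1.15834.
Nominal growth factor: 1.22600. Real growth factor = 1.22600 / 1.15834 ≈ 1.05841.
Total real return ≈ 5.8410%.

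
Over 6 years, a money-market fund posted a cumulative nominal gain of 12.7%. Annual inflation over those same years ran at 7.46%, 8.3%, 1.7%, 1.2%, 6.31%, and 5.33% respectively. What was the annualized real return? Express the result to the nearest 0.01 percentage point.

Cumulative inflation factor: 1.0746 × 1.083 × 1.017 × 1.012 × 1.0631 × 1.0533 ≈ 1.34123.
Nominal growth factor: 1.12700. Real growth factor = 1.12700 / 1.34123 ≈ 0.84027.
Annualized: 0.84027^(1/6) − 1 ≈ -0.02859.

-2.86%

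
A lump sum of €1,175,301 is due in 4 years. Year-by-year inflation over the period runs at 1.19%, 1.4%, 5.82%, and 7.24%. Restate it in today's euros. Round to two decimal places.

Price-level factor over 4 years: 1.0119 × 1.014 × 1.0582 × 1.0724 ≈ 1.1643944143.
Purchasing power today: €1,175,301 divided by that factor.

€1,009,366.75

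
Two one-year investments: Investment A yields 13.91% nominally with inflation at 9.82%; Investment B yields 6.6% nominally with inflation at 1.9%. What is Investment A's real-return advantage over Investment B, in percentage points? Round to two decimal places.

-0.89

Investment A real return: 1.1391/1.0982 − 1 = 3.724%.
Investment B real return: 1.066/1.019 − 1 = 4.612%.
Difference: 3.724 − 4.612 = -0.888 pp.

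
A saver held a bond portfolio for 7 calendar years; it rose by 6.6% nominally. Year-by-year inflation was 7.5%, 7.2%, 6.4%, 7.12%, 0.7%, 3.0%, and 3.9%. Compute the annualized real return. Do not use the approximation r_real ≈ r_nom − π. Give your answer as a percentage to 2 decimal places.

-3.97%

Cumulative inflation factor: 1.075 × 1.072 × 1.064 × 1.0712 × 1.007 × 1.030 × 1.039 ≈ 1.41546.
Nominal growth factor: 1.06600. Real growth factor = 1.06600 / 1.41546 ≈ 0.75311.
Annualized: 0.75311^(1/7) − 1 ≈ -0.03970.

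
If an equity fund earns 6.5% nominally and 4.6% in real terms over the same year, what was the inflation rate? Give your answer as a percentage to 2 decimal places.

1.82%

From (1+r_nom) = (1+r_real)(1+π), we get 1+π = (1 + 6.5%)/(1 + 4.6%) = 1.065/1.046 ≈ 1.01816.
So π ≈ 1.8164%.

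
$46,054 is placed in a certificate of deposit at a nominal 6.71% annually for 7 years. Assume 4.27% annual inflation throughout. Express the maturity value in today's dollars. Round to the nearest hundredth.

Nominal value at maturity: $46,054 × (1 + 6.71%)^7 ≈ $72,560.99.
Price-level factor over 7 years: (1 + 4.27%)^7 ≈ 1.3400333741.
Dividing the nominal maturity value by the price-level factor gives the value in today's money.

$54,148.64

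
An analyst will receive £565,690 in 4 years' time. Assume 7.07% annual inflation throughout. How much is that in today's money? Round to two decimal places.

Price-level factor over 4 years: (1 + 7.07%)^4 ≈ 1.3142294979.
Purchasing power today: £565,690 divided by that factor.

£430,434.72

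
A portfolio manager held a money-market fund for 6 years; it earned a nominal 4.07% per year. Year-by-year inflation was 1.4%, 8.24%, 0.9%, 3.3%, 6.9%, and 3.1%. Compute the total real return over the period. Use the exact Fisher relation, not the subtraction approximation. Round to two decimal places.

0.76%

Cumulative inflation factor: 1.014 × 1.0824 × 1.009 × 1.033 × 1.069 × 1.031 ≈ 1.26082.
Nominal growth factor: 1.27044. Real growth factor = 1.27044 / 1.26082 ≈ 1.00763.
Total real return ≈ 0.7627%.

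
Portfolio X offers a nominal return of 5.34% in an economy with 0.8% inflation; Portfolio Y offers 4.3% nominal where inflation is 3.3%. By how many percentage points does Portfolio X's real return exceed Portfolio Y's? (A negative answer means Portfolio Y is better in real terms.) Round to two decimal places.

Portfolio X real return: 1.0534/1.008 − 1 = 4.504%.
Portfolio Y real return: 1.043/1.033 − 1 = 0.968%.
Difference: 4.504 − 0.968 = 3.536 pp.

3.54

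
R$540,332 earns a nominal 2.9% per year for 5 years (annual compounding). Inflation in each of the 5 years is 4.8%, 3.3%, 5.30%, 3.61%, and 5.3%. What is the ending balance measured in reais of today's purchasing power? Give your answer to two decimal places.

R$501,207.48

Nominal value at maturity: R$540,332 × (1 + 2.9%)^5 ≈ R$623,358.04.
Price-level factor over 5 years: 1.048 × 1.033 × 1.0530 × 1.0361 × 1.053 ≈ 1.2437125601.
The maturity value deflated by that factor is the answer in today's purchasing power.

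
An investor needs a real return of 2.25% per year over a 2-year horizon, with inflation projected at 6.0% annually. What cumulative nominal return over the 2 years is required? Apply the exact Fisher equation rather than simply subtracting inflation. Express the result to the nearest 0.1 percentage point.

Required annual nominal rate: (1+2.25%)(1+6.0%) − 1 = 8.385%.
Cumulative over 2 years: (1 + 0.08385)^2 − 1 ≈ 0.17473.

17.5%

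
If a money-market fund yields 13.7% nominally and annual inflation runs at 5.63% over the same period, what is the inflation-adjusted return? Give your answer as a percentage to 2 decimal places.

7.64%

Real return via the Fisher equation: (1 + 13.7%)/(1 + 5.63%) − 1 = 1.137/1.0563 − 1 ≈ 0.07640.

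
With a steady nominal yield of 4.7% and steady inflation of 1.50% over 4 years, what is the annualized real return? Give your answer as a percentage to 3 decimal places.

3.153%

With constant rates the annual real return is the same each year: (1+4.7%)/(1+1.50%) − 1 = 0.03153.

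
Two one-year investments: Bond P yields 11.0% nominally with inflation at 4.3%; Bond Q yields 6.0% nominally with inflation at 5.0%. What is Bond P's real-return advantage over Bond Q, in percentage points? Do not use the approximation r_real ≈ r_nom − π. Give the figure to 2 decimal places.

5.47

Bond P real return: 1.110/1.043 − 1 = 6.424%.
Bond Q real return: 1.060/1.050 − 1 = 0.952%.
Difference: 6.424 − 0.952 = 5.472 pp.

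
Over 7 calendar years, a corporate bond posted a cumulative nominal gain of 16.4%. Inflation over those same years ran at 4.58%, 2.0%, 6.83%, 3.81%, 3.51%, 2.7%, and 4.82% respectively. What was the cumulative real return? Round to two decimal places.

-11.70%

Cumulative inflation factor: 1.0458 × 1.020 × 1.0683 × 1.0381 × 1.0351 × 1.027 × 1.0482 ≈ 1.31819.
Nominal growth factor: 1.16400. Real growth factor = 1.16400 / 1.31819 ≈ 0.88303.
Total real return ≈ -11.6971%.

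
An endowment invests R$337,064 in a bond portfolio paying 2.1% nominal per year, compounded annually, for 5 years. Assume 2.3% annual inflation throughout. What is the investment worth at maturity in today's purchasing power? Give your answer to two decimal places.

Nominal value at maturity: R$337,064 × (1 + 2.1%)^5 ≈ R$373,973.72.
Price-level factor over 5 years: (1 + 2.3%)^5 ≈ 1.1204130756.
The maturity value deflated by that factor is the answer in today's purchasing power.

R$333,782.00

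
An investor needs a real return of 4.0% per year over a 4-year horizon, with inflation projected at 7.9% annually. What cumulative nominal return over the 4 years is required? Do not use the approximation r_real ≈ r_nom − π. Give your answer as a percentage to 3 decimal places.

Required annual nominal rate: (1+4.0%)(1+7.9%) − 1 = 12.216%.
Cumulative over 4 years: (1 + 0.12216)^4 − 1 ≈ 0.58569.

58.569%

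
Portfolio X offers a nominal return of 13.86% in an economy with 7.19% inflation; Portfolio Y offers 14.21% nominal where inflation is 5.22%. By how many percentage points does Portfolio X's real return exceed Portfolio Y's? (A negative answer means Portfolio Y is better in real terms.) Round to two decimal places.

-2.32

Portfolio X real return: 1.1386/1.0719 − 1 = 6.223%.
Portfolio Y real return: 1.1421/1.0522 − 1 = 8.544%.
Difference: 6.223 − 8.544 = -2.321 pp.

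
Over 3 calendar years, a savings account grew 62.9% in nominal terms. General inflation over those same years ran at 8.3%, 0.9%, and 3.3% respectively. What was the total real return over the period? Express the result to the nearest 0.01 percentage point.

Cumulative inflation factor: 1.083 × 1.009 × 1.033 ≈ 1.12881.
Nominal growth factor: 1.62900. Real growth factor = 1.62900 / 1.12881 ≈ 1.44312.
Total real return ≈ 44.3116%.

44.31%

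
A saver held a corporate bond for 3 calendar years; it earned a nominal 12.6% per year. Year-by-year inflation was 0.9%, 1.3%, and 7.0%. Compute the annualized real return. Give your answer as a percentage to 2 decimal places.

Cumulative inflation factor: 1.009 × 1.013 × 1.070 ≈ 1.09367.
Nominal growth factor: 1.42763. Real growth factor = 1.42763 / 1.09367 ≈ 1.30536.
Annualized: 1.30536^(1/3) − 1 ≈ 0.09289.

9.29%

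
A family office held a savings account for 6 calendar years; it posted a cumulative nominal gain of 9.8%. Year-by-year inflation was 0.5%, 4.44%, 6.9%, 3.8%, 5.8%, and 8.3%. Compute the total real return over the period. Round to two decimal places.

-17.72%

Cumulative inflation factor: 1.005 × 1.0444 × 1.069 × 1.038 × 1.058 × 1.083 ≈ 1.33451.
Nominal growth factor: 1.09800. Real growth factor = 1.09800 / 1.33451 ≈ 0.82277.
Total real return ≈ -17.7227%.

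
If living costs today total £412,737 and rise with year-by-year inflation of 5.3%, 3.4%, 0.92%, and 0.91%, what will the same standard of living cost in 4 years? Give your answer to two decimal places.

Cumulative price-level factor: 1.053 × 1.034 × 1.0092 × 1.0091 ≈ 1.1088182311.
The nominal amount required is £412,737 scaled up by that factor.

£457,650.31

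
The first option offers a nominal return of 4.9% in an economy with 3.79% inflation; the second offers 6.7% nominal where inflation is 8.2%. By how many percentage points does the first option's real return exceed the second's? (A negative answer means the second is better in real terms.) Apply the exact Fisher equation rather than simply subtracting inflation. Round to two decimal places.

2.46

The first option real return: 1.049/1.0379 − 1 = 1.069%.
The second real return: 1.067/1.082 − 1 = -1.386%.
Difference: 1.069 − (-1.386) = 2.455 pp.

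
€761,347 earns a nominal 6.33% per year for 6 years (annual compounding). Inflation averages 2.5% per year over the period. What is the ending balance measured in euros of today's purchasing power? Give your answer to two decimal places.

€948,799.25

Nominal value at maturity: €761,347 × (1 + 6.33%)^6 ≈ €1,100,316.24.
Price-level factor over 6 years: (1 + 2.5%)^6 ≈ 1.1596934182.
The maturity value deflated by that factor is the answer in today's purchasing power.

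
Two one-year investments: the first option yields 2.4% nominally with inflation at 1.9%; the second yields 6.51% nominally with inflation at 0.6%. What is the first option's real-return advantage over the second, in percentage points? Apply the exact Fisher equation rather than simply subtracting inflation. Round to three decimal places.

The first option real return: 1.024/1.019 − 1 = 0.4907%.
The second real return: 1.0651/1.006 − 1 = 5.8748%.
Difference: 0.4907 − 5.8748 = -5.3841 pp.

-5.384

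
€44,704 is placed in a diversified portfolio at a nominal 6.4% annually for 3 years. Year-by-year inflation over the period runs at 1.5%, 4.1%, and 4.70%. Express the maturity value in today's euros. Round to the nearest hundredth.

Nominal value at maturity: €44,704 × (1 + 6.4%)^3 ≈ €53,848.21.
Price-level factor over 3 years: 1.015 × 1.041 × 1.0470 = 1.106275905.
Dividing the nominal maturity value by the price-level factor gives the value in today's money.

€48,675.21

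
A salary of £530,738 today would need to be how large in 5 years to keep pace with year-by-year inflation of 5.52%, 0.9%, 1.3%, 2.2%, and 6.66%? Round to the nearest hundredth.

Cumulative price-level factor: 1.0552 × 1.009 × 1.013 × 1.022 × 1.0666 ≈ 1.1756765863.
Multiplying £530,738 by the price-level factor gives the future nominal sum.

£623,976.24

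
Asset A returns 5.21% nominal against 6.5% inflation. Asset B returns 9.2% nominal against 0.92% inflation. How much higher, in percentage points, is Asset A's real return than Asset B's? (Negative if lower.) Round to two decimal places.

Asset A real return: 1.0521/1.065 − 1 = -1.211%.
Asset B real return: 1.092/1.0092 − 1 = 8.205%.
Difference: -1.211 − 8.205 = -9.416 pp.

-9.42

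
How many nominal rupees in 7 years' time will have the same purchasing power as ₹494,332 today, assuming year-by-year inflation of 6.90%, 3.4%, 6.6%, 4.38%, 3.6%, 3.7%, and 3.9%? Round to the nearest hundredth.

₹678,649.49

Cumulative price-level factor: 1.0690 × 1.034 × 1.066 × 1.0438 × 1.036 × 1.037 × 1.039 ≈ 1.3728617356.
Multiplying ₹494,332 by the price-level factor gives the future nominal sum.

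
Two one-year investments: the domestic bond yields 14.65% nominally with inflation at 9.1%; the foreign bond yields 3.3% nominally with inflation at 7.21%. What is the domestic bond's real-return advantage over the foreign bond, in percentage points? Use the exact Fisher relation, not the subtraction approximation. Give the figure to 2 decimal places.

8.73

The domestic bond real return: 1.1465/1.091 − 1 = 5.087%.
The foreign bond real return: 1.033/1.0721 − 1 = -3.647%.
Difference: 5.087 − (-3.647) = 8.734 pp.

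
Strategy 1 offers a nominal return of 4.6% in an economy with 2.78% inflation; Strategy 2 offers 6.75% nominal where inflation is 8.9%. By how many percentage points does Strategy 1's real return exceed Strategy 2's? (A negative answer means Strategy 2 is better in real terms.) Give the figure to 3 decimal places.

3.745

Strategy 1 real return: 1.046/1.0278 − 1 = 1.7708%.
Strategy 2 real return: 1.0675/1.089 − 1 = -1.9743%.
Difference: 1.7708 − (-1.9743) = 3.7451 pp.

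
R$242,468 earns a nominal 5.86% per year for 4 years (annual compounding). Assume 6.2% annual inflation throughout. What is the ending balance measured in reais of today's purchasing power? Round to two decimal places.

R$239,377.83

Nominal value at maturity: R$242,468 × (1 + 5.86%)^4 ≈ R$304,496.28.
Price-level factor over 4 years: (1 + 6.2%)^4 ≈ 1.2720320883.
Dividing the nominal maturity value by the price-level factor gives the value in today's money.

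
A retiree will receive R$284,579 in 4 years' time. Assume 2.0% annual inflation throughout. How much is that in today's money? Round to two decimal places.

Price-level factor over 4 years: (1 + 2.0%)^4 = 1.08243216.
Purchasing power today: R$284,579 divided by that factor.

R$262,907.01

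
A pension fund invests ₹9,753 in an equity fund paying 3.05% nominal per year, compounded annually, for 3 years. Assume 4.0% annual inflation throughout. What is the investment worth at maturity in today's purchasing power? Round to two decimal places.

₹9,488.16

Nominal value at maturity: ₹9,753 × (1 + 3.05%)^3 ≈ ₹10,672.89.
Price-level factor over 3 years: (1 + 4.0%)^3 = 1.124864.
The maturity value deflated by that factor is the answer in today's purchasing power.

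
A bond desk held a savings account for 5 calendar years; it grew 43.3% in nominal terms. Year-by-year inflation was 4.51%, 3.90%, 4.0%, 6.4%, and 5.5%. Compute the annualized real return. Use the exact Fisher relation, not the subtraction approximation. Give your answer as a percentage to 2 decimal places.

Cumulative inflation factor: 1.0451 × 1.0390 × 1.040 × 1.064 × 1.055 ≈ 1.26765.
Nominal growth factor: 1.43300. Real growth factor = 1.43300 / 1.26765 ≈ 1.13043.
Annualized: 1.13043^(1/5) − 1 ≈ 0.02482.

2.48%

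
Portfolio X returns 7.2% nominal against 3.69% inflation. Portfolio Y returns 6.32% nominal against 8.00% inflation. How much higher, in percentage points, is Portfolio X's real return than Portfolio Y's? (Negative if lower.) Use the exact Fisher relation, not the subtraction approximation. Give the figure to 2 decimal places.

4.94

Portfolio X real return: 1.072/1.0369 − 1 = 3.385%.
Portfolio Y real return: 1.0632/1.0800 − 1 = -1.556%.
Difference: 3.385 − (-1.556) = 4.941 pp.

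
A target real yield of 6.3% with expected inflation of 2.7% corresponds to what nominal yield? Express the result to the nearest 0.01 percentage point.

9.17%

By the Fisher equation, 1 + r_nom = (1 + 6.3%)(1 + 2.7%) = 1.063 × 1.027 = 1.091701.
So r_nom = 9.1701%.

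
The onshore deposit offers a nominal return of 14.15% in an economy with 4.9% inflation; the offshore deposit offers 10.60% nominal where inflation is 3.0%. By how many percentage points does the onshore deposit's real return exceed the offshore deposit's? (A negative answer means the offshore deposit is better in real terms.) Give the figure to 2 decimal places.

1.44

The onshore deposit real return: 1.1415/1.049 − 1 = 8.818%.
The offshore deposit real return: 1.1060/1.030 − 1 = 7.379%.
Difference: 8.818 − 7.379 = 1.439 pp.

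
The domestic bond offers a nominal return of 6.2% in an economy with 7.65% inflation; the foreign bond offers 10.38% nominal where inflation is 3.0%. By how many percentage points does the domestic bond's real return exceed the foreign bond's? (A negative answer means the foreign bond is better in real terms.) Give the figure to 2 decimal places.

The domestic bond real return: 1.062/1.0765 − 1 = -1.347%.
The foreign bond real return: 1.1038/1.030 − 1 = 7.165%.
Difference: -1.347 − 7.165 = -8.512 pp.

-8.51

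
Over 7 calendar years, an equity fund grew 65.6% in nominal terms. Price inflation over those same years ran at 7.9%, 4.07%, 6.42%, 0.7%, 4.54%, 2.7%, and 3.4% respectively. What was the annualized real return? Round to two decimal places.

Cumulative inflation factor: 1.079 × 1.0407 × 1.0642 × 1.007 × 1.0454 × 1.027 × 1.034 ≈ 1.33590.
Nominal growth factor: 1.65600. Real growth factor = 1.65600 / 1.33590 ≈ 1.23962.
Annualized: 1.23962^(1/7) − 1 ≈ 0.03116.

3.12%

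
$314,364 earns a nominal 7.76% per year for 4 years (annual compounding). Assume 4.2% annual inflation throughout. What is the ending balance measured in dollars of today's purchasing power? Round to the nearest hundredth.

$359,577.30

Nominal value at maturity: $314,364 × (1 + 7.76%)^4 ≈ $423,899.73.
Price-level factor over 4 years: (1 + 4.2%)^4 ≈ 1.1788834637.
Dividing the nominal maturity value by the price-level factor gives the value in today's money.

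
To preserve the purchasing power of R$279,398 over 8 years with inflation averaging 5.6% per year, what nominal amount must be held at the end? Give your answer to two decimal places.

R$432,050.63

Cumulative price-level factor: (1+5.6%)^8 ≈ 1.5463626292.
The nominal amount required is R$279,398 scaled up by that factor.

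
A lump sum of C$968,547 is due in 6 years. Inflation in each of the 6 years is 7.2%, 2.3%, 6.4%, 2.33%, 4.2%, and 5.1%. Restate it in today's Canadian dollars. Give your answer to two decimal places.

Price-level factor over 6 years: 1.072 × 1.023 × 1.064 × 1.0233 × 1.042 × 1.051 ≈ 1.3076317476.
Purchasing power today: C$968,547 divided by that factor.

C$740,687.89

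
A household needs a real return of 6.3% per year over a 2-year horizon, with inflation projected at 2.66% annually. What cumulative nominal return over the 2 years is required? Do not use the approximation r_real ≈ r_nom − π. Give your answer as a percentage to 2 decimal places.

Required annual nominal rate: (1+6.3%)(1+2.66%) − 1 = 9.12758%.
Cumulative over 2 years: (1 + 0.0912758)^2 − 1 ≈ 0.19088.

19.09%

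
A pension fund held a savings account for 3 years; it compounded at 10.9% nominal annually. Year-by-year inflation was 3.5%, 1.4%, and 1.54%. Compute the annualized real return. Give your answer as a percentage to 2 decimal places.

Cumulative inflation factor: 1.035 × 1.014 × 1.0154 ≈ 1.06565.
Nominal growth factor: 1.36394. Real growth factor = 1.36394 / 1.06565 ≈ 1.27991.
Annualized: 1.27991^(1/3) − 1 ≈ 0.08574.

8.57%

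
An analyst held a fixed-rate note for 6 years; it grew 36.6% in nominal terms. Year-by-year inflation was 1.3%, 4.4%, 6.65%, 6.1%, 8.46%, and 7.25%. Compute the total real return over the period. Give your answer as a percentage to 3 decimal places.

-1.871%

Cumulative inflation factor: 1.013 × 1.044 × 1.0665 × 1.061 × 1.0846 × 1.0725 ≈ 1.39204.
Nominal growth factor: 1.36600. Real growth factor = 1.36600 / 1.39204 ≈ 0.98129.
Total real return ≈ -1.8709%.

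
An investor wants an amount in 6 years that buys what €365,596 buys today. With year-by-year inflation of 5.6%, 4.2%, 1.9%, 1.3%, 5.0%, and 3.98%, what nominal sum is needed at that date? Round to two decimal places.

€453,373.17

Cumulative price-level factor: 1.056 × 1.042 × 1.019 × 1.013 × 1.050 × 1.0398 ≈ 1.2400933503.
Multiplying €365,596 by the price-level factor gives the future nominal sum.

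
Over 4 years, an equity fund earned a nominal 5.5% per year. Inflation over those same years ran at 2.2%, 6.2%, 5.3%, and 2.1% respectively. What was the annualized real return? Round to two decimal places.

Cumulative inflation factor: 1.022 × 1.062 × 1.053 × 1.021 ≈ 1.16689.
Nominal growth factor: 1.23882. Real growth factor = 1.23882 / 1.16689 ≈ 1.06165.
Annualized: 1.06165^(1/4) − 1 ≈ 0.01507.

1.51%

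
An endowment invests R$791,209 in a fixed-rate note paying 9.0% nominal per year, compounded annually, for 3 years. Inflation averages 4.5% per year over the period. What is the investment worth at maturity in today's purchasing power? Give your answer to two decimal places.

R$897,887.33

Nominal value at maturity: R$791,209 × (1 + 9.0%)^3 ≈ R$1,024,638.60.
Price-level factor over 3 years: (1 + 4.5%)^3 = 1.141166125.
The maturity value deflated by that factor is the answer in today's purchasing power.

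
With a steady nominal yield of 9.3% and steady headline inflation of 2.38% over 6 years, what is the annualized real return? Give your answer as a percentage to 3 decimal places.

With constant rates the annual real return is the same each year: (1+9.3%)/(1+2.38%) − 1 = 0.06759.

6.759%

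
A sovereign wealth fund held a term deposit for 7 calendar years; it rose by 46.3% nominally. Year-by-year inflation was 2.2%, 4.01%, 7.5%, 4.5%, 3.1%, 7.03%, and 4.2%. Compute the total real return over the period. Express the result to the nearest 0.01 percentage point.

Cumulative inflation factor: 1.022 × 1.0401 × 1.075 × 1.045 × 1.031 × 1.0703 × 1.042 ≈ 1.37304.
Nominal growth factor: 1.46300. Real growth factor = 1.46300 / 1.37304 ≈ 1.06552.
Total real return ≈ 6.5520%.

6.55%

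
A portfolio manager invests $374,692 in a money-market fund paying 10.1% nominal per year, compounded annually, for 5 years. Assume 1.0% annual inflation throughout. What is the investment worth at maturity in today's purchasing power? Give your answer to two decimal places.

$576,771.97

Nominal value at maturity: $374,692 × (1 + 10.1%)^5 ≈ $606,193.14.
Price-level factor over 5 years: (1 + 1.0%)^5 = 1.0510100501.
Dividing the nominal maturity value by the price-level factor gives the value in today's money.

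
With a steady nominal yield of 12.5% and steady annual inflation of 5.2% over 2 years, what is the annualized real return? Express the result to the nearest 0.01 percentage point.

6.94%

With constant rates the annual real return is the same each year: (1+12.5%)/(1+5.2%) − 1 = 0.06939.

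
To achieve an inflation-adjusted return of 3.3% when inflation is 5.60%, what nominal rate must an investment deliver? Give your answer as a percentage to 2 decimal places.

9.08%

By the Fisher equation, 1 + r_nom = (1 + 3.3%)(1 + 5.60%) = 1.033 × 1.0560 = 1.090848.
So r_nom = 9.0848%.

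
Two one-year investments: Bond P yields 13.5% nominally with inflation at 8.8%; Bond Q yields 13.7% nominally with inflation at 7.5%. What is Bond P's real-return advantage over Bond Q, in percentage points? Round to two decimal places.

Bond P real return: 1.135/1.088 − 1 = 4.320%.
Bond Q real return: 1.137/1.075 − 1 = 5.767%.
Difference: 4.320 − 5.767 = -1.447 pp.

-1.45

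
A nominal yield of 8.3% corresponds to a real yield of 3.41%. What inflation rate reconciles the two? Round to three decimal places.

From (1+r_nom) = (1+r_real)(1+π), we get 1+π = (1 + 8.3%)/(1 + 3.41%) = 1.083/1.0341 ≈ 1.04729.
So π ≈ 4.7287%.

4.729%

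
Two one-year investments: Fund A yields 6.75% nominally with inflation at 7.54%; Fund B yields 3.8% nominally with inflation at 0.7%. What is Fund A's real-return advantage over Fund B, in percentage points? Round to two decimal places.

Fund A real return: 1.0675/1.0754 − 1 = -0.735%.
Fund B real return: 1.038/1.007 − 1 = 3.078%.
Difference: -0.735 − 3.078 = -3.813 pp.

-3.81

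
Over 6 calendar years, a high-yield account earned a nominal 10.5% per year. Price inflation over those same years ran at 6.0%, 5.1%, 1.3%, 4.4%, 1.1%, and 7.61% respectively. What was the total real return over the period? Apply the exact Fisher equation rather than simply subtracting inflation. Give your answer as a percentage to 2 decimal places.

Cumulative inflation factor: 1.060 × 1.051 × 1.013 × 1.044 × 1.011 × 1.0761 ≈ 1.28181.
Nominal growth factor: 1.82043. Real growth factor = 1.82043 / 1.28181 ≈ 1.42021.
Total real return ≈ 42.0206%.

42.02%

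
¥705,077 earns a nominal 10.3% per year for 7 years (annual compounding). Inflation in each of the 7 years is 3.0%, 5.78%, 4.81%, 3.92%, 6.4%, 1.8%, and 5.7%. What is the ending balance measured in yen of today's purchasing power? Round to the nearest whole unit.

¥1,030,761

Nominal value at maturity: ¥705,077 × (1 + 10.3%)^7 ≈ ¥1,400,442.
Price-level factor over 7 years: 1.030 × 1.0578 × 1.0481 × 1.0392 × 1.064 × 1.018 × 1.057 ≈ 1.3586482687.
Dividing the nominal maturity value by the price-level factor gives the value in today's money.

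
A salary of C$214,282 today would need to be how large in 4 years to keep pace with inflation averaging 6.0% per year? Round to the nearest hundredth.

Cumulative price-level factor: (1+6.0%)^4 = 1.26247696.
The nominal amount required is C$214,282 scaled up by that factor.

C$270,526.09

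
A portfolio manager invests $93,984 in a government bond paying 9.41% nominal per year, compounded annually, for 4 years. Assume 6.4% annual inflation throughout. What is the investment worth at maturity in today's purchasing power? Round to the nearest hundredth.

Nominal value at maturity: $93,984 × (1 + 9.41%)^4 ≈ $134,673.45.
Price-level factor over 4 years: (1 + 6.4%)^4 ≈ 1.2816413532.
The maturity value deflated by that factor is the answer in today's purchasing power.

$105,078.89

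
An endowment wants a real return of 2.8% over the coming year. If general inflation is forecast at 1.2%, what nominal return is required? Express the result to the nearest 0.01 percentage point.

By the Fisher equation, 1 + r_nom = (1 + 2.8%)(1 + 1.2%) = 1.028 × 1.012 = 1.040336.
So r_nom = 4.0336%.

4.03%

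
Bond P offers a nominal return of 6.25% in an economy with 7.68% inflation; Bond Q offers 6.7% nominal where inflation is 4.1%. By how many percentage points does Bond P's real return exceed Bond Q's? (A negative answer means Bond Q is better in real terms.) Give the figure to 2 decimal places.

-3.83

Bond P real return: 1.0625/1.0768 − 1 = -1.328%.
Bond Q real return: 1.067/1.041 − 1 = 2.498%.
Difference: -1.328 − 2.498 = -3.826 pp.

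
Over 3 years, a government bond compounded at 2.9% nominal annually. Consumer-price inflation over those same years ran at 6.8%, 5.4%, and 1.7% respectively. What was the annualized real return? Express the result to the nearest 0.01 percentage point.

-1.64%

Cumulative inflation factor: 1.068 × 1.054 × 1.017 ≈ 1.14481.
Nominal growth factor: 1.08955. Real growth factor = 1.08955 / 1.14481 ≈ 0.95173.
Annualized: 0.95173^(1/3) − 1 ≈ -0.01636.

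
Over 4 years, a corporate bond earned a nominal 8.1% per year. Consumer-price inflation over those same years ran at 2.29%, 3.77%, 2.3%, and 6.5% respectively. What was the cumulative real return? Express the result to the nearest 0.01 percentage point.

Cumulative inflation factor: 1.0229 × 1.0377 × 1.023 × 1.065 ≈ 1.15646.
Nominal growth factor: 1.36553. Real growth factor = 1.36553 / 1.15646 ≈ 1.18079.
Total real return ≈ 18.0790%.

18.08%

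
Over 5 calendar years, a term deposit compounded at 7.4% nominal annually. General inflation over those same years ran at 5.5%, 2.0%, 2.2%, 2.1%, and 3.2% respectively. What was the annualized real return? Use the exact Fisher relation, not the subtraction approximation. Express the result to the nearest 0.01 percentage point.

4.28%

Cumulative inflation factor: 1.055 × 1.020 × 1.022 × 1.021 × 1.032 ≈ 1.15880.
Nominal growth factor: 1.42896. Real growth factor = 1.42896 / 1.15880 ≈ 1.23314.
Annualized: 1.23314^(1/5) − 1 ≈ 0.04280.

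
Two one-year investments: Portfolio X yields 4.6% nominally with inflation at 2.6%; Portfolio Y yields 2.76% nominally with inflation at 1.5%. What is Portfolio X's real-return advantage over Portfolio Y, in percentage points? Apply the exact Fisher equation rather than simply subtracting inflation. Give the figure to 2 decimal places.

0.71

Portfolio X real return: 1.046/1.026 − 1 = 1.949%.
Portfolio Y real return: 1.0276/1.015 − 1 = 1.241%.
Difference: 1.949 − 1.241 = 0.708 pp.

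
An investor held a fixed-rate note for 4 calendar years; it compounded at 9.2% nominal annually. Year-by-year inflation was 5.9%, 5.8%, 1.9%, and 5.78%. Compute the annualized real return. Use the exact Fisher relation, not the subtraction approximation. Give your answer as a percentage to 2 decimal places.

Cumulative inflation factor: 1.059 × 1.058 × 1.019 × 1.0578 ≈ 1.20770.
Nominal growth factor: 1.42197. Real growth factor = 1.42197 / 1.20770 ≈ 1.17742.
Annualized: 1.17742^(1/4) − 1 ≈ 0.04168.

4.17%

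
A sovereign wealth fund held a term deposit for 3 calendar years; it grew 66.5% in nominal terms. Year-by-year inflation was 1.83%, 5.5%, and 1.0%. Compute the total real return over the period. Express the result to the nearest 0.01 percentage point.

53.45%

Cumulative inflation factor: 1.0183 × 1.055 × 1.010 ≈ 1.08505.
Nominal growth factor: 1.66500. Real growth factor = 1.66500 / 1.08505 ≈ 1.53449.
Total real return ≈ 53.4492%.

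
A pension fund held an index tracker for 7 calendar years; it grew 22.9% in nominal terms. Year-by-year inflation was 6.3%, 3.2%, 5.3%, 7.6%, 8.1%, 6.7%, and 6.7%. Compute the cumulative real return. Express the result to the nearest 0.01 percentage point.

-19.66%

Cumulative inflation factor: 1.063 × 1.032 × 1.053 × 1.076 × 1.081 × 1.067 × 1.067 ≈ 1.52971.
Nominal growth factor: 1.22900. Real growth factor = 1.22900 / 1.52971 ≈ 0.80342.
Total real return ≈ -19.6578%.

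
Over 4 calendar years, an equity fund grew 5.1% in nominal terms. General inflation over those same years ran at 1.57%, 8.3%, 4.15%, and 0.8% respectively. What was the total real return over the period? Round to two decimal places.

Cumulative inflation factor: 1.0157 × 1.083 × 1.0415 × 1.008 ≈ 1.15482.
Nominal growth factor: 1.05100. Real growth factor = 1.05100 / 1.15482 ≈ 0.91010.
Total real return ≈ -8.9900%.

-8.99%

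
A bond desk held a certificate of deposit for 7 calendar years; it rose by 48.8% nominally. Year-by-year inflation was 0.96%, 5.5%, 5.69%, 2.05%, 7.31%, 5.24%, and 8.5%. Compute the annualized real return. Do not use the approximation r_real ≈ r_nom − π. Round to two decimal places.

Cumulative inflation factor: 1.0096 × 1.055 × 1.0569 × 1.0205 × 1.0731 × 1.0524 × 1.085 ≈ 1.40767.
Nominal growth factor: 1.48800. Real growth factor = 1.48800 / 1.40767 ≈ 1.05707.
Annualized: 1.05707^(1/7) − 1 ≈ 0.00796.

0.80%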